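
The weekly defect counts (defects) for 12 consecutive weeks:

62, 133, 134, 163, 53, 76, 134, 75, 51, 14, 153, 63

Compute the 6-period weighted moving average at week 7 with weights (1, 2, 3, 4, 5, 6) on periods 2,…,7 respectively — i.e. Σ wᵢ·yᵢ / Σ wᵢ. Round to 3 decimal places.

108.857

Weighted sum: 1·133 + 2·134 + 3·163 + 4·53 + 5·76 + 6·134 = 133 + 268 + 489 + 212 + 380 + 804 = 2286
Weight total: 1 + 2 + 3 + 4 + 5 + 6 = 21
WMA = 2286 / 21 = 108.857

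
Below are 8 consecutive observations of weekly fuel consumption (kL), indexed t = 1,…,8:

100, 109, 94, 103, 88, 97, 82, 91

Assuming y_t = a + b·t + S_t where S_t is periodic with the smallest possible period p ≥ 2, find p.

First differences y_{t+1} − y_t: 9, -15, 9, -15, 9, -15, …
The difference pattern repeats every 2 terms and not for any smaller step, so p = 2.

2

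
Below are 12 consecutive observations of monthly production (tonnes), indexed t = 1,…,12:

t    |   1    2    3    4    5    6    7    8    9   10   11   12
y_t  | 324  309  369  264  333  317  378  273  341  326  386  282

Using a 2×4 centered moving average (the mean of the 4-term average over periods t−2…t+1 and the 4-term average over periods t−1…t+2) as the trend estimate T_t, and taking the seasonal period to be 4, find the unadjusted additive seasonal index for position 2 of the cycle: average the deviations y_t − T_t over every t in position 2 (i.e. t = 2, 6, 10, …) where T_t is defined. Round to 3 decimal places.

Season position 2 occurs at t = 6, 10 (where T_t is defined).
t=6: T_6 = 324.12500; y_6 − T_6 = 317 − 324.12500 = -7.12500
t=10: T_10 = 332.62500; y_10 − T_10 = 326 − 332.62500 = -6.62500
Mean deviation: (-7.12500 + -6.62500) / 2 = -6.875

-6.875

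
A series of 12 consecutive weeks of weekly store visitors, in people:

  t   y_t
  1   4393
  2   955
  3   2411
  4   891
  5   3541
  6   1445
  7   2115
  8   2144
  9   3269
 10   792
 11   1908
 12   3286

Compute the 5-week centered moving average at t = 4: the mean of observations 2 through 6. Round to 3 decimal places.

1848.600

Sum of periods 2–6: 955 + 2411 + 891 + 3541 + 1445 = 9243
Divide by 5: 9243 / 5 = 1848.600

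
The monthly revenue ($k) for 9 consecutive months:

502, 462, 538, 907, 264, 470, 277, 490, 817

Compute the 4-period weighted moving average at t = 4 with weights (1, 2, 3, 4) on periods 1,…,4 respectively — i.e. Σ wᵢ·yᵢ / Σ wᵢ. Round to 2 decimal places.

666.80

Weighted sum: 1·502 + 2·462 + 3·538 + 4·907 = 502 + 924 + 1614 + 3628 = 6668
Weight total: 1 + 2 + 3 + 4 = 10
WMA = 6668 / 10 = 666.80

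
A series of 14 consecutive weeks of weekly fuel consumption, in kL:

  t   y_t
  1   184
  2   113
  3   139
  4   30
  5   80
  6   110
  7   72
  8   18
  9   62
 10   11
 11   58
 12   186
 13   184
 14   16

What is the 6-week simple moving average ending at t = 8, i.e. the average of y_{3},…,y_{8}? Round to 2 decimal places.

74.83

Sum of periods 3–8: 139 + 30 + 80 + 110 + 72 + 18 = 449
Divide by 6: 449 / 6 = 74.83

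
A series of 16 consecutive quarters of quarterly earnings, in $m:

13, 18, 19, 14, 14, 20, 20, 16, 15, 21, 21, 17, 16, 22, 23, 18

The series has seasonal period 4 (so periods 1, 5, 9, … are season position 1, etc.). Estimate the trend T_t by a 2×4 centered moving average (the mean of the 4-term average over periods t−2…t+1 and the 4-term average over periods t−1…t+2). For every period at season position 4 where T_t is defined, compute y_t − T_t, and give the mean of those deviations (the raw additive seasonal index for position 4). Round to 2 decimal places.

Season position 4 occurs at t = 4, 8, 12 (where T_t is defined).
t=4: T_4 = 16.5000; y_4 − T_4 = 14 − 16.5000 = -2.5000
t=8: T_8 = 17.8750; y_8 − T_8 = 16 − 17.8750 = -1.8750
t=12: T_12 = 18.8750; y_12 − T_12 = 17 − 18.8750 = -1.8750
Mean deviation: (-2.5000 + -1.8750 + -1.8750) / 3 = -2.08

-2.08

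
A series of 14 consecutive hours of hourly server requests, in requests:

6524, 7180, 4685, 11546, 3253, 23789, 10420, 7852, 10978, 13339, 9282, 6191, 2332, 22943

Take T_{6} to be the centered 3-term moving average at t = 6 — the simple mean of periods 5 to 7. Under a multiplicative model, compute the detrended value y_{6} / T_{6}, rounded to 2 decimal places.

Trend T_6 = (3253 + 23789 + 10420) / 3 = 37462/3 = 12487.3333
Ratio to trend: 23789 / 12487.3333 = 1.91

1.91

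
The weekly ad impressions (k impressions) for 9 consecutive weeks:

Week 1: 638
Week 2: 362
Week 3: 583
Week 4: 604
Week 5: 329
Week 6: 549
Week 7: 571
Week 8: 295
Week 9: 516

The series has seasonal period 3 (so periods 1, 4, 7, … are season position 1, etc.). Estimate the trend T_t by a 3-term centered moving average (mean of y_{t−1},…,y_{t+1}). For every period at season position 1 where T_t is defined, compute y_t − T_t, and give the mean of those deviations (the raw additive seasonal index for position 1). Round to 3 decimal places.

Season position 1 occurs at t = 4, 7 (where T_t is defined).
t=4: T_4 = 505.33333; y_4 − T_4 = 604 − 505.33333 = 98.66667
t=7: T_7 = 471.66667; y_7 − T_7 = 571 − 471.66667 = 99.33333
Mean deviation: (98.66667 + 99.33333) / 2 = 99.000

99.000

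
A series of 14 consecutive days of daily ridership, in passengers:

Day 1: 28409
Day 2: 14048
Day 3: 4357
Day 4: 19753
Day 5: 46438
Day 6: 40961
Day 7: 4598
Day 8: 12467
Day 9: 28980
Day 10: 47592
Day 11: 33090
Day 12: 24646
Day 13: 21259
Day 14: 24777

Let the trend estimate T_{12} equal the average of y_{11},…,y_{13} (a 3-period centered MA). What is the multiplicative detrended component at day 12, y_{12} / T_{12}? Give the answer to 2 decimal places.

0.94

Trend T_12 = (33090 + 24646 + 21259) / 3 = 78995/3 = 26331.6667
Ratio to trend: 24646 / 26331.6667 = 0.94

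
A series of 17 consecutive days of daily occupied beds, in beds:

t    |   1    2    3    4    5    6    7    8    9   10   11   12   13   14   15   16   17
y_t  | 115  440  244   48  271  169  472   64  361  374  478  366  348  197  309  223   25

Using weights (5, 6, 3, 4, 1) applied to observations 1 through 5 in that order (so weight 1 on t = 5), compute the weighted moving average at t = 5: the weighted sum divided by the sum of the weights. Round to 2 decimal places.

Weighted sum: 5·115 + 6·440 + 3·244 + 4·48 + 1·271 = 575 + 2640 + 732 + 192 + 271 = 4410
Weight total: 5 + 6 + 3 + 4 + 1 = 19
WMA = 4410 / 19 = 232.11

232.11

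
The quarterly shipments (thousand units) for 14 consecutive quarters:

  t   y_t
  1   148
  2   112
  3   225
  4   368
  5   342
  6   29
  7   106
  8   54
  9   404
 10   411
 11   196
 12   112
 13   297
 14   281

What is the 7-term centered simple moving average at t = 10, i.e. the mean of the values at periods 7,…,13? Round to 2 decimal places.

Sum of periods 7–13: 106 + 54 + 404 + 411 + 196 + 112 + 297 = 1580
Divide by 7: 1580 / 7 = 225.71

225.71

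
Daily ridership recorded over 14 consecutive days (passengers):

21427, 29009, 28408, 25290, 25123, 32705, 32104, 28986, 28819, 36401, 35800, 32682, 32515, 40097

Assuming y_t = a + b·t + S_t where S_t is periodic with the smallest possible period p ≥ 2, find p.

First differences y_{t+1} − y_t: 7582, -601, -3118, -167, 7582, -601, -3118, -167, 7582, -601, …
The difference pattern repeats every 4 terms and not for any smaller step, so p = 4.

4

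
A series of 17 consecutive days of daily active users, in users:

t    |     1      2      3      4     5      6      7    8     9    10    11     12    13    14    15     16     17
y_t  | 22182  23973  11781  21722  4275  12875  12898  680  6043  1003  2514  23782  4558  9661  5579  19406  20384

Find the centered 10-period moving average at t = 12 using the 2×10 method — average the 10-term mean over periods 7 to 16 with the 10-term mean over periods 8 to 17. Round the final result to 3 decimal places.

8986.700

Sum over 7–16: 12898 + 680 + 6043 + 1003 + 2514 + 23782 + 4558 + 9661 + 5579 + 19406 = 86124
Sum over 8–17: 680 + 6043 + 1003 + 2514 + 23782 + 4558 + 9661 + 5579 + 19406 + 20384 = 93610
CMA at t=12 = (86124 + 93610) / (2·10) = 179734 / 20 = 8986.700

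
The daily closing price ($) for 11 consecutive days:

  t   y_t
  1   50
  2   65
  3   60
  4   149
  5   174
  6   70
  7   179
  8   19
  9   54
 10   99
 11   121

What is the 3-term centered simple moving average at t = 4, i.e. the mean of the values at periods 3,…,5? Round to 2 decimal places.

127.67

Sum of periods 3–5: 60 + 149 + 174 = 383
Divide by 3: 383 / 3 = 127.67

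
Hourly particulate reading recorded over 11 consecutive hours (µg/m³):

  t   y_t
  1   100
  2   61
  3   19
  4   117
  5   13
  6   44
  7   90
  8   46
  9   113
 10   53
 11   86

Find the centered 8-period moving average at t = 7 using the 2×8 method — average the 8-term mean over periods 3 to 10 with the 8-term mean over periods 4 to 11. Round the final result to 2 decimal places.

Sum over 3–10: 19 + 117 + 13 + 44 + 90 + 46 + 113 + 53 = 495
Sum over 4–11: 117 + 13 + 44 + 90 + 46 + 113 + 53 + 86 = 562
CMA at t=7 = (495 + 562) / (2·8) = 1057 / 16 = 66.06

66.06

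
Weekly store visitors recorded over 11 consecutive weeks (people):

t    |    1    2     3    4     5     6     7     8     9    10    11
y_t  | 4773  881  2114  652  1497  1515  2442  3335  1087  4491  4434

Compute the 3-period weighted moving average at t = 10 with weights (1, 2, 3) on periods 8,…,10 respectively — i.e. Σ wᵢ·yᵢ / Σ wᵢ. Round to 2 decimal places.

3163.67

Weighted sum: 1·3335 + 2·1087 + 3·4491 = 3335 + 2174 + 13473 = 18982
Weight total: 1 + 2 + 3 = 6
WMA = 18982 / 6 = 3163.67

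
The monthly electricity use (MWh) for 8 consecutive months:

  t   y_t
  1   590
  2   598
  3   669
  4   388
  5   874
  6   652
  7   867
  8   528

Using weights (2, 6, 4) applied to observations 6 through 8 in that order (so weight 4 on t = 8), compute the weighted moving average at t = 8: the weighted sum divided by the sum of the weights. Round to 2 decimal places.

Weighted sum: 2·652 + 6·867 + 4·528 = 1304 + 5202 + 2112 = 8618
Weight total: 2 + 6 + 4 = 12
WMA = 8618 / 12 = 718.17

718.17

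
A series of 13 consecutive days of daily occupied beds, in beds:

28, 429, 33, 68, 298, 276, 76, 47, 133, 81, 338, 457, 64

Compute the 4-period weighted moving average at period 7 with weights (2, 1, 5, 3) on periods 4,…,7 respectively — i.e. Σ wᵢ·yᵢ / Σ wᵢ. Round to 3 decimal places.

Weighted sum: 2·68 + 1·298 + 5·276 + 3·76 = 136 + 298 + 1380 + 228 = 2042
Weight total: 2 + 1 + 5 + 3 = 11
WMA = 2042 / 11 = 185.636

185.636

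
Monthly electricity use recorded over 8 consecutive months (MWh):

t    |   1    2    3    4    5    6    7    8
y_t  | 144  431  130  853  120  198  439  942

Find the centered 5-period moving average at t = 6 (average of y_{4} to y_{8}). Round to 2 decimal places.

Sum of periods 4–8: 853 + 120 + 198 + 439 + 942 = 2552
Divide by 5: 2552 / 5 = 510.40

510.40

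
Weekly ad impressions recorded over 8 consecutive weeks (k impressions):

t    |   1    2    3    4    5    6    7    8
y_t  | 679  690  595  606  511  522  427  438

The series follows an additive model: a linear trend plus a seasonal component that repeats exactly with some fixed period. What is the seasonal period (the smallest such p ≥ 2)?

First differences y_{t+1} − y_t: 11, -95, 11, -95, 11, -95, …
The difference pattern repeats every 2 terms and not for any smaller step, so p = 2.

2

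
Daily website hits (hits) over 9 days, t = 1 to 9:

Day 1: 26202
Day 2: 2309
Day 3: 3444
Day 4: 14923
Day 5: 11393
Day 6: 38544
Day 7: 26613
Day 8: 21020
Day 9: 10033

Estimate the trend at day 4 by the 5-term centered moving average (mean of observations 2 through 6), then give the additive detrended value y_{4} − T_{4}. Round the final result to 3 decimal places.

Trend T_4 = (2309 + 3444 + 14923 + 11393 + 38544) / 5 = 70613/5 = 14122.60000
Detrended value: 14923 − 14122.60000 = 800.400

800.400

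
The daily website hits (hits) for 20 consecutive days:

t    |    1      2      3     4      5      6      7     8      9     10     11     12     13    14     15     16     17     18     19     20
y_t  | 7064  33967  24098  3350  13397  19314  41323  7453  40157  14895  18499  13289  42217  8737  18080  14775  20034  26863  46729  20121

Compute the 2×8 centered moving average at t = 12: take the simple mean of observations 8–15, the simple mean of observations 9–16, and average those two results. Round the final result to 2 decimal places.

Sum over 8–15: 7453 + 40157 + 14895 + 18499 + 13289 + 42217 + 8737 + 18080 = 163327
Sum over 9–16: 40157 + 14895 + 18499 + 13289 + 42217 + 8737 + 18080 + 14775 = 170649
CMA at t=12 = (163327 + 170649) / (2·8) = 333976 / 16 = 20873.50

20873.50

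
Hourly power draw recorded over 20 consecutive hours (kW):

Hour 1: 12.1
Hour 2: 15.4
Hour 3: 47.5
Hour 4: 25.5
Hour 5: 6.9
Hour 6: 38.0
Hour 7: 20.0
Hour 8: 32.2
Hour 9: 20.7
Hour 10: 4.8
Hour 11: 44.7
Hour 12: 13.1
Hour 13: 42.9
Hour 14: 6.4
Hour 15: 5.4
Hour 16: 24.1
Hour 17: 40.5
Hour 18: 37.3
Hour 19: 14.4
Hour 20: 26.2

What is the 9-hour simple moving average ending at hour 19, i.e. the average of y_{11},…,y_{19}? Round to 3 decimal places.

25.422

Sum of periods 11–19: 44.7 + 13.1 + 42.9 + 6.4 + 5.4 + 24.1 + 40.5 + 37.3 + 14.4 = 228.8
Divide by 9: 228.8 / 9 = 25.422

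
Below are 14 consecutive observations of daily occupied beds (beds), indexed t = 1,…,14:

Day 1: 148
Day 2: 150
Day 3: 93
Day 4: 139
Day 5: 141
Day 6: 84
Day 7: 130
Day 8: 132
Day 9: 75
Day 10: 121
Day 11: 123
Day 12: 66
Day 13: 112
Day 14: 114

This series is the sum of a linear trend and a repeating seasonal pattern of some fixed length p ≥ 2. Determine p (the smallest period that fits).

3

First differences y_{t+1} − y_t: 2, -57, 46, 2, -57, 46, 2, -57, …
The difference pattern repeats every 3 terms and not for any smaller step, so p = 3.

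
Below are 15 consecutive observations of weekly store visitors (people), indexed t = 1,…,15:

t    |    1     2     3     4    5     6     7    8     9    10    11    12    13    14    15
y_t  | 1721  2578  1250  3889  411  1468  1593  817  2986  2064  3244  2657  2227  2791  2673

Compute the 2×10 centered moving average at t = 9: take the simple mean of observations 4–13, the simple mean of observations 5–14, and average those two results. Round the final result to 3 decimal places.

Sum over 4–13: 3889 + 411 + 1468 + 1593 + 817 + 2986 + 2064 + 3244 + 2657 + 2227 = 21356
Sum over 5–14: 411 + 1468 + 1593 + 817 + 2986 + 2064 + 3244 + 2657 + 2227 + 2791 = 20258
CMA at t=9 = (21356 + 20258) / (2·10) = 41614 / 20 = 2080.700

2080.700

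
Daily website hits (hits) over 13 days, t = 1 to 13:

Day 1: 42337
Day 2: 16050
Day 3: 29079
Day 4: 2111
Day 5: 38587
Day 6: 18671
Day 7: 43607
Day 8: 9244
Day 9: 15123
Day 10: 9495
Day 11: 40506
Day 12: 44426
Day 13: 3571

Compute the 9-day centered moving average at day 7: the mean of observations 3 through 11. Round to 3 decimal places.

22935.889

Sum of periods 3–11: 29079 + 2111 + 38587 + 18671 + 43607 + 9244 + 15123 + 9495 + 40506 = 206423
Divide by 9: 206423 / 9 = 22935.889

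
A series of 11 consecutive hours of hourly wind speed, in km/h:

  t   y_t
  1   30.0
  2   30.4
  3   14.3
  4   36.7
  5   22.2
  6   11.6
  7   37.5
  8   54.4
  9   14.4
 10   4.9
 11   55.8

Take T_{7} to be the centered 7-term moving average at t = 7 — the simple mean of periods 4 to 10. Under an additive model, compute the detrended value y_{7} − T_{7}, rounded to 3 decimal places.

Trend T_7 = (36.7 + 22.2 + 11.6 + 37.5 + 54.4 + 14.4 + 4.9) / 7 = 181.7/7 = 25.95714
Detrended value: 37.5 − 25.95714 = 11.543

11.543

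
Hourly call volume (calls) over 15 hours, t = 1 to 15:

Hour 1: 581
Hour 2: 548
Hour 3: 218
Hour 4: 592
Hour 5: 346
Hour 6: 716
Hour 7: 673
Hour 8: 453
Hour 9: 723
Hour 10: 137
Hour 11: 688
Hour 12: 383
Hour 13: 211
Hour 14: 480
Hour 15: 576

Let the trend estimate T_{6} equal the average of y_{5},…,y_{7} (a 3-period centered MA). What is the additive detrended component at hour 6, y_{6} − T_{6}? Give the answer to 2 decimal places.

137.67

Trend T_6 = (346 + 716 + 673) / 3 = 1735/3 = 578.3333
Detrended value: 716 − 578.3333 = 137.67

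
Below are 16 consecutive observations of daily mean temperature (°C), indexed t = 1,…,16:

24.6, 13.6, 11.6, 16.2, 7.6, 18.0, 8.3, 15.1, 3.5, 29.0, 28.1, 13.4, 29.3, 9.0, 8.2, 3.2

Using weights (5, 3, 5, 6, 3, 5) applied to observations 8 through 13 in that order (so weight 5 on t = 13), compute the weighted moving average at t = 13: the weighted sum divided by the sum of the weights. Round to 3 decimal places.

21.715

Weighted sum: 5·15.1 + 3·3.5 + 5·29.0 + 6·28.1 + 3·13.4 + 5·29.3 = 75.5 + 10.5 + 145.0 + 168.6 + 40.2 + 146.5 = 586.3
Weight total: 5 + 3 + 5 + 6 + 3 + 5 = 27
WMA = 586.3 / 27 = 21.715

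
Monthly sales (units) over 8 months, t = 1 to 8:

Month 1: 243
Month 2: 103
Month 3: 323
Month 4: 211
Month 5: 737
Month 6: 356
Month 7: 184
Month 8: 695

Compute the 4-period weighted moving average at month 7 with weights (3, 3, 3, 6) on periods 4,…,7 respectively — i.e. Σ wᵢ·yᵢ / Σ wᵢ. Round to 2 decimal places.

334.40

Weighted sum: 3·211 + 3·737 + 3·356 + 6·184 = 633 + 2211 + 1068 + 1104 = 5016
Weight total: 3 + 3 + 3 + 6 = 15
WMA = 5016 / 15 = 334.40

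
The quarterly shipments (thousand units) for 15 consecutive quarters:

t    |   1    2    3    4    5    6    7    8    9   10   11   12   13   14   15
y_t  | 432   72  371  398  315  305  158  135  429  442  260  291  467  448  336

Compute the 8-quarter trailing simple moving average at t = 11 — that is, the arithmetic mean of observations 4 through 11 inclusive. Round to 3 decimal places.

305.250

Sum of periods 4–11: 398 + 315 + 305 + 158 + 135 + 429 + 442 + 260 = 2442
Divide by 8: 2442 / 8 = 305.250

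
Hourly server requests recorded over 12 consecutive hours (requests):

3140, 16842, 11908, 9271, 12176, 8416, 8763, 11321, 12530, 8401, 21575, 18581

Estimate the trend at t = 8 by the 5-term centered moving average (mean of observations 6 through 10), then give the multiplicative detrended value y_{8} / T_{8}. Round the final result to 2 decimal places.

Trend T_8 = (8416 + 8763 + 11321 + 12530 + 8401) / 5 = 49431/5 = 9886.2000
Ratio to trend: 11321 / 9886.2000 = 1.15

1.15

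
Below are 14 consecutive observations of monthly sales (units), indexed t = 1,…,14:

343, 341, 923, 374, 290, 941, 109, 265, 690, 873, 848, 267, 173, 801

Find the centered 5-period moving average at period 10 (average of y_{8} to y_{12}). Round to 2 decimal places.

Sum of periods 8–12: 265 + 690 + 873 + 848 + 267 = 2943
Divide by 5: 2943 / 5 = 588.60

588.60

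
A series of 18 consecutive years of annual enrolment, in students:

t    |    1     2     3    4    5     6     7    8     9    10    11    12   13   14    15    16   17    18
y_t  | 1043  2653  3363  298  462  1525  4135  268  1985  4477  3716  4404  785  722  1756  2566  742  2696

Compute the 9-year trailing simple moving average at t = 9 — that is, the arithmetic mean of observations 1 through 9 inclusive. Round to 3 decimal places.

1748.000

Sum of periods 1–9: 1043 + 2653 + 3363 + 298 + 462 + 1525 + 4135 + 268 + 1985 = 15732
Divide by 9: 15732 / 9 = 1748.000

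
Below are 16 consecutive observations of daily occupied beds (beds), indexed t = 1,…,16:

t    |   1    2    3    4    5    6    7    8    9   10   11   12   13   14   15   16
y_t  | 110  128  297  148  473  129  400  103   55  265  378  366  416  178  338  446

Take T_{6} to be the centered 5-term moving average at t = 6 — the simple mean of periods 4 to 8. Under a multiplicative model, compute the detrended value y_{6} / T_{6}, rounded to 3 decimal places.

0.515

Trend T_6 = (148 + 473 + 129 + 400 + 103) / 5 = 1253/5 = 250.60000
Ratio to trend: 129 / 250.60000 = 0.515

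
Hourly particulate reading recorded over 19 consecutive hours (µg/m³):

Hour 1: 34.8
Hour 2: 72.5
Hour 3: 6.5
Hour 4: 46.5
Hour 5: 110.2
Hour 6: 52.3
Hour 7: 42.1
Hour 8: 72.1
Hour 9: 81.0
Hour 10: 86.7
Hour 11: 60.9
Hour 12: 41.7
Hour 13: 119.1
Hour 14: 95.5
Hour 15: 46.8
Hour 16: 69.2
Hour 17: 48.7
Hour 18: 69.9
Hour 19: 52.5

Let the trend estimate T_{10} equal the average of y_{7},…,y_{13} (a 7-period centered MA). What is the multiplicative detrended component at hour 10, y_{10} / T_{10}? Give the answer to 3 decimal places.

1.205

Trend T_10 = (42.1 + 72.1 + 81.0 + 86.7 + 60.9 + 41.7 + 119.1) / 7 = 503.6/7 = 71.94286
Ratio to trend: 86.7 / 71.94286 = 1.205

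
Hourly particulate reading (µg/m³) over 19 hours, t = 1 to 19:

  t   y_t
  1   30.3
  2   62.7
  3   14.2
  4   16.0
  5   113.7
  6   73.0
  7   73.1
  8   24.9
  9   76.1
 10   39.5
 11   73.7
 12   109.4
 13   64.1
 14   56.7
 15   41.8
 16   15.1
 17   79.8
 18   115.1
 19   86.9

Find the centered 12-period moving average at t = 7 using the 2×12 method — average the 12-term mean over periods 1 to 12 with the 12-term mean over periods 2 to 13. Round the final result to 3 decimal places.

60.292

Sum over 1–12: 30.3 + 62.7 + 14.2 + 16.0 + 113.7 + 73.0 + 73.1 + 24.9 + 76.1 + 39.5 + 73.7 + 109.4 = 706.6
Sum over 2–13: 62.7 + 14.2 + 16.0 + 113.7 + 73.0 + 73.1 + 24.9 + 76.1 + 39.5 + 73.7 + 109.4 + 64.1 = 740.4
CMA at t=7 = (706.6 + 740.4) / (2·12) = 1447.0 / 24 = 60.292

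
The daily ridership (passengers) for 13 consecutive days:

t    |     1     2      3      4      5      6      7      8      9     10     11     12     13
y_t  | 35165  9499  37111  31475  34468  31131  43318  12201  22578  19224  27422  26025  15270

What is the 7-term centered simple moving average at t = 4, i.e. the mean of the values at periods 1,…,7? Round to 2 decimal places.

31738.14

Sum of periods 1–7: 35165 + 9499 + 37111 + 31475 + 34468 + 31131 + 43318 = 222167
Divide by 7: 222167 / 7 = 31738.14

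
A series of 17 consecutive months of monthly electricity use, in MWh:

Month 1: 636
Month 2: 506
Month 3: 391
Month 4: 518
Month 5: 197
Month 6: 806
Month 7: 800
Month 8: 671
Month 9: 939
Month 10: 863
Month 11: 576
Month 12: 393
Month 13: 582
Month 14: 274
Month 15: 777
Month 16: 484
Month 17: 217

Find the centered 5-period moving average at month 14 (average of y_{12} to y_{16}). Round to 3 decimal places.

502.000

Sum of periods 12–16: 393 + 582 + 274 + 777 + 484 = 2510
Divide by 5: 2510 / 5 = 502.000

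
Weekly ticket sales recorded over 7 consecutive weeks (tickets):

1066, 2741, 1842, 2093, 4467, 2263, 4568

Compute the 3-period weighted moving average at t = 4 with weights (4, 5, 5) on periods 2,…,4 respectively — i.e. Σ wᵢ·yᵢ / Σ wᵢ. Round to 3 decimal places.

Weighted sum: 4·2741 + 5·1842 + 5·2093 = 10964 + 9210 + 10465 = 30639
Weight total: 4 + 5 + 5 = 14
WMA = 30639 / 14 = 2188.500

2188.500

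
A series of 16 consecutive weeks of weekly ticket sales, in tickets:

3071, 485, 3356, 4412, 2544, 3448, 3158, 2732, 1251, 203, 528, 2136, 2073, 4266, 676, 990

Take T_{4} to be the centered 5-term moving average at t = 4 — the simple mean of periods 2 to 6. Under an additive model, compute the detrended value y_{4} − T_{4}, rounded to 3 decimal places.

Trend T_4 = (485 + 3356 + 4412 + 2544 + 3448) / 5 = 14245/5 = 2849.00000
Detrended value: 4412 − 2849.00000 = 1563.000

1563.000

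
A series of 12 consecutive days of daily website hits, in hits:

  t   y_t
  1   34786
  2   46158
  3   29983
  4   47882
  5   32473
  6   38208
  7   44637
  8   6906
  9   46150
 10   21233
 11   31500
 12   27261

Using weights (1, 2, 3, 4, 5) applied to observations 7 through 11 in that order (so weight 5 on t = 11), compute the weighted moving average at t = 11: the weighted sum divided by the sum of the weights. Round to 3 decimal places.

29288.733

Weighted sum: 1·44637 + 2·6906 + 3·46150 + 4·21233 + 5·31500 = 44637 + 13812 + 138450 + 84932 + 157500 = 439331
Weight total: 1 + 2 + 3 + 4 + 5 = 15
WMA = 439331 / 15 = 29288.733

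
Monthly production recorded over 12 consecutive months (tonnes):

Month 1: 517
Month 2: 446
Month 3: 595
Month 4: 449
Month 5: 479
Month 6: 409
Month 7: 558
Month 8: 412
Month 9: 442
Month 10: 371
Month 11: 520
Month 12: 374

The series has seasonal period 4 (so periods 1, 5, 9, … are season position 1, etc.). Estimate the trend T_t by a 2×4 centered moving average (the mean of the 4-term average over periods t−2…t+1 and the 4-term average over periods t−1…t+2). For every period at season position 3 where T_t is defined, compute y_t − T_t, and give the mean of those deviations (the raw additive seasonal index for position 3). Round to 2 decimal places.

98.06

Season position 3 occurs at t = 3, 7 (where T_t is defined).
t=3: T_3 = 497.0000; y_3 − T_3 = 595 − 497.0000 = 98.0000
t=7: T_7 = 459.8750; y_7 − T_7 = 558 − 459.8750 = 98.1250
Mean deviation: (98.0000 + 98.1250) / 2 = 98.06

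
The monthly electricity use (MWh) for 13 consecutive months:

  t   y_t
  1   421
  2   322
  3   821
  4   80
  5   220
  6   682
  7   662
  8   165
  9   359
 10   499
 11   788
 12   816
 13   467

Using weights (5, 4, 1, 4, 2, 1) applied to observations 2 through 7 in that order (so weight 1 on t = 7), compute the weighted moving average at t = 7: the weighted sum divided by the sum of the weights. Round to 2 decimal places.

Weighted sum: 5·322 + 4·821 + 1·80 + 4·220 + 2·682 + 1·662 = 1610 + 3284 + 80 + 880 + 1364 + 662 = 7880
Weight total: 5 + 4 + 1 + 4 + 2 + 1 = 17
WMA = 7880 / 17 = 463.53

463.53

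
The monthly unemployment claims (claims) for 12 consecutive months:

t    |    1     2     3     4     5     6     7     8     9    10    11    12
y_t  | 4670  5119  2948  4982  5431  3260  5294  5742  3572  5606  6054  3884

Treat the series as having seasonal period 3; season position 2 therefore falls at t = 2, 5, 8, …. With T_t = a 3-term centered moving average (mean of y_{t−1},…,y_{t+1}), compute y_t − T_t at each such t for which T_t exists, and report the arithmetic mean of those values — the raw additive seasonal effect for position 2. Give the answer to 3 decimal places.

Season position 2 occurs at t = 2, 5, 8, 11 (where T_t is defined).
t=2: T_2 = 4245.66667; y_2 − T_2 = 5119 − 4245.66667 = 873.33333
t=5: T_5 = 4557.66667; y_5 − T_5 = 5431 − 4557.66667 = 873.33333
t=8: T_8 = 4869.33333; y_8 − T_8 = 5742 − 4869.33333 = 872.66667
t=11: T_11 = 5181.33333; y_11 − T_11 = 6054 − 5181.33333 = 872.66667
Mean deviation: (873.33333 + 873.33333 + 872.66667 + 872.66667) / 4 = 873.000

873.000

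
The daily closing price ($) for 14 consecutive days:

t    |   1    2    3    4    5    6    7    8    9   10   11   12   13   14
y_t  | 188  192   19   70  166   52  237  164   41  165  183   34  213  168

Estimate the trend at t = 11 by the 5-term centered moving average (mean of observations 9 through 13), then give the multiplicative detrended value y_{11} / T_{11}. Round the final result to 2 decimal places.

1.44

Trend T_11 = (41 + 165 + 183 + 34 + 213) / 5 = 636/5 = 127.2000
Ratio to trend: 183 / 127.2000 = 1.44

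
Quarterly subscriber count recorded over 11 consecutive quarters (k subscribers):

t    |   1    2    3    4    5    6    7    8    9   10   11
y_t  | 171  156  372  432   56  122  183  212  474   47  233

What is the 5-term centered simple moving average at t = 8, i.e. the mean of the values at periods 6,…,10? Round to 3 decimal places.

207.600

Sum of periods 6–10: 122 + 183 + 212 + 474 + 47 = 1038
Divide by 5: 1038 / 5 = 207.600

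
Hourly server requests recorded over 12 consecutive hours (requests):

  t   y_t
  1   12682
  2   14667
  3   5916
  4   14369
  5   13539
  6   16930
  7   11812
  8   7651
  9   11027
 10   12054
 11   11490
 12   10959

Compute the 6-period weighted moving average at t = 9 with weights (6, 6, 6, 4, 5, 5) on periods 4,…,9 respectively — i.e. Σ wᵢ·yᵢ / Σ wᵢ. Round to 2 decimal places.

Weighted sum: 6·14369 + 6·13539 + 6·16930 + 4·11812 + 5·7651 + 5·11027 = 86214 + 81234 + 101580 + 47248 + 38255 + 55135 = 409666
Weight total: 6 + 6 + 6 + 4 + 5 + 5 = 32
WMA = 409666 / 32 = 12802.06

12802.06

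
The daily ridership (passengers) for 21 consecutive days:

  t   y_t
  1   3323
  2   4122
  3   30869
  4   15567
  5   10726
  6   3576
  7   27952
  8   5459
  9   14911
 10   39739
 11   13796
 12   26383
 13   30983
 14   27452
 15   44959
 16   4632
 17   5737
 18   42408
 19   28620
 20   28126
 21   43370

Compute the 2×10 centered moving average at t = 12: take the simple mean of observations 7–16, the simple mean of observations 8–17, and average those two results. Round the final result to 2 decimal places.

22515.85

Sum over 7–16: 27952 + 5459 + 14911 + 39739 + 13796 + 26383 + 30983 + 27452 + 44959 + 4632 = 236266
Sum over 8–17: 5459 + 14911 + 39739 + 13796 + 26383 + 30983 + 27452 + 44959 + 4632 + 5737 = 214051
CMA at t=12 = (236266 + 214051) / (2·10) = 450317 / 20 = 22515.85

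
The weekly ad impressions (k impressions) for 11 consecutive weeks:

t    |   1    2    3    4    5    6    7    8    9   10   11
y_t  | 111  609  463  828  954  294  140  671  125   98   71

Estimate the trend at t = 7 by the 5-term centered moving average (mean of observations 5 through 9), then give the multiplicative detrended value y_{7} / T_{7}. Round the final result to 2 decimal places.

0.32

Trend T_7 = (954 + 294 + 140 + 671 + 125) / 5 = 2184/5 = 436.8000
Ratio to trend: 140 / 436.8000 = 0.32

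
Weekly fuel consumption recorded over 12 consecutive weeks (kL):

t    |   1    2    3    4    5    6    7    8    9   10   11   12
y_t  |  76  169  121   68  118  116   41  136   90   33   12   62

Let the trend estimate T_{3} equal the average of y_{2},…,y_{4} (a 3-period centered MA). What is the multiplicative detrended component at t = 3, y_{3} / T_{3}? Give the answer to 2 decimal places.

1.01

Trend T_3 = (169 + 121 + 68) / 3 = 358/3 = 119.3333
Ratio to trend: 121 / 119.3333 = 1.01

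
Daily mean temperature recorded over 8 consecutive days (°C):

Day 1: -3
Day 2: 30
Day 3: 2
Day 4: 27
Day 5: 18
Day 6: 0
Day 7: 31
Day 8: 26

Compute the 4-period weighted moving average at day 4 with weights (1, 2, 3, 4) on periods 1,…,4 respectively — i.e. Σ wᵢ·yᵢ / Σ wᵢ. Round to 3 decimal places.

17.100

Weighted sum: 1·-3 + 2·30 + 3·2 + 4·27 = -3 + 60 + 6 + 108 = 171
Weight total: 1 + 2 + 3 + 4 = 10
WMA = 171 / 10 = 17.100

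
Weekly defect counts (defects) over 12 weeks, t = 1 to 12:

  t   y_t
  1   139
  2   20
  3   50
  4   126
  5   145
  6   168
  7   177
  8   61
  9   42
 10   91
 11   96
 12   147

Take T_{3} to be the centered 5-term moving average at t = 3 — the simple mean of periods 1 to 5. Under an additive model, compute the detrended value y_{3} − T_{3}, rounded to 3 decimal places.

Trend T_3 = (139 + 20 + 50 + 126 + 145) / 5 = 480/5 = 96.00000
Detrended value: 50 − 96.00000 = -46.000

-46.000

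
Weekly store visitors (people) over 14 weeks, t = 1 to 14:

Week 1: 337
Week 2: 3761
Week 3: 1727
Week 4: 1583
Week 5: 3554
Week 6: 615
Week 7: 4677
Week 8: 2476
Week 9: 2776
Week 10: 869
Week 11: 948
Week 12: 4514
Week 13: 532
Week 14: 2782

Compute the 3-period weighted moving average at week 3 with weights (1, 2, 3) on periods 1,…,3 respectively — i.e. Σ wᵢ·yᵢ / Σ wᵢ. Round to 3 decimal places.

Weighted sum: 1·337 + 2·3761 + 3·1727 = 337 + 7522 + 5181 = 13040
Weight total: 1 + 2 + 3 = 6
WMA = 13040 / 6 = 2173.333

2173.333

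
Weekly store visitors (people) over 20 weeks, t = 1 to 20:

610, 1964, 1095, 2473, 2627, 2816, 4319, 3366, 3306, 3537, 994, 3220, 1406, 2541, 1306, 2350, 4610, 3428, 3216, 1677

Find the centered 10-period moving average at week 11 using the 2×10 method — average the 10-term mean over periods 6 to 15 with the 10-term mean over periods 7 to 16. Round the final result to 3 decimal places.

Sum over 6–15: 2816 + 4319 + 3366 + 3306 + 3537 + 994 + 3220 + 1406 + 2541 + 1306 = 26811
Sum over 7–16: 4319 + 3366 + 3306 + 3537 + 994 + 3220 + 1406 + 2541 + 1306 + 2350 = 26345
CMA at t=11 = (26811 + 26345) / (2·10) = 53156 / 20 = 2657.800

2657.800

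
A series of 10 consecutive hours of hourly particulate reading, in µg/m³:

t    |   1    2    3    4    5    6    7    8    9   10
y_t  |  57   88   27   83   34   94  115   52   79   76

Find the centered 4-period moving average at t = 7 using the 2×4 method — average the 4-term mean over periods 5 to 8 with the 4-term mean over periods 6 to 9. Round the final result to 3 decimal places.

Sum over 5–8: 34 + 94 + 115 + 52 = 295
Sum over 6–9: 94 + 115 + 52 + 79 = 340
CMA at t=7 = (295 + 340) / (2·4) = 635 / 8 = 79.375

79.375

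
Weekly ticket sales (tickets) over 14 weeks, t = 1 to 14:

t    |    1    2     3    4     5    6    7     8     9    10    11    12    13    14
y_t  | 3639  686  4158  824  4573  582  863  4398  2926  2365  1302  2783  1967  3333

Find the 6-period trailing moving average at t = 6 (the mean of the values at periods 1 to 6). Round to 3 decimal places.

2410.333

Sum of periods 1–6: 3639 + 686 + 4158 + 824 + 4573 + 582 = 14462
Divide by 6: 14462 / 6 = 2410.333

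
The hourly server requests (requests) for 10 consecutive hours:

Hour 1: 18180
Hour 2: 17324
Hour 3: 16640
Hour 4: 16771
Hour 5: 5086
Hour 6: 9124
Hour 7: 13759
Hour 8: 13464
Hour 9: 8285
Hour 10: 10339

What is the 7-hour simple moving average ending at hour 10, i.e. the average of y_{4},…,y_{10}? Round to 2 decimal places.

Sum of periods 4–10: 16771 + 5086 + 9124 + 13759 + 13464 + 8285 + 10339 = 76828
Divide by 7: 76828 / 7 = 10975.43

10975.43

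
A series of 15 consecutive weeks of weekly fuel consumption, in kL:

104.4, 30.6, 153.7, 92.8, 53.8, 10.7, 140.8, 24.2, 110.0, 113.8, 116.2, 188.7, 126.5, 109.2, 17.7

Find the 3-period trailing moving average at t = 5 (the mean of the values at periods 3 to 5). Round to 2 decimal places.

Sum of periods 3–5: 153.7 + 92.8 + 53.8 = 300.3
Divide by 3: 300.3 / 3 = 100.10

100.10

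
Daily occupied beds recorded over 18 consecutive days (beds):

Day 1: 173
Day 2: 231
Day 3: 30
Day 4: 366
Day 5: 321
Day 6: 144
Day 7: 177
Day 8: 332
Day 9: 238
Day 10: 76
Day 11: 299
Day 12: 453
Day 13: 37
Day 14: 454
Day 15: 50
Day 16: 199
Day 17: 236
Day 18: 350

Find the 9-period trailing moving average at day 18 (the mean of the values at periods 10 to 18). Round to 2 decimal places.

Sum of periods 10–18: 76 + 299 + 453 + 37 + 454 + 50 + 199 + 236 + 350 = 2154
Divide by 9: 2154 / 9 = 239.33

239.33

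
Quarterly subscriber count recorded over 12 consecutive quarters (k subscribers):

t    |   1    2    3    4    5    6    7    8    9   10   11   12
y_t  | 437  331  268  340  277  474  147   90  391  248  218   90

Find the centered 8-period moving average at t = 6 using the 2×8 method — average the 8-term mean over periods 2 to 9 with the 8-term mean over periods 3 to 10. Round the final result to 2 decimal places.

Sum over 2–9: 331 + 268 + 340 + 277 + 474 + 147 + 90 + 391 = 2318
Sum over 3–10: 268 + 340 + 277 + 474 + 147 + 90 + 391 + 248 = 2235
CMA at t=6 = (2318 + 2235) / (2·8) = 4553 / 16 = 284.56

284.56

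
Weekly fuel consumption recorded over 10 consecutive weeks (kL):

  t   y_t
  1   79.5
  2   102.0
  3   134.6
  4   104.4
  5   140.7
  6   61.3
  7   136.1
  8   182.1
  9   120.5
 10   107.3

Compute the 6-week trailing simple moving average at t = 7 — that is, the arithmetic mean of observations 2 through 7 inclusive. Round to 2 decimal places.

Sum of periods 2–7: 102.0 + 134.6 + 104.4 + 140.7 + 61.3 + 136.1 = 679.1
Divide by 6: 679.1 / 6 = 113.18

113.18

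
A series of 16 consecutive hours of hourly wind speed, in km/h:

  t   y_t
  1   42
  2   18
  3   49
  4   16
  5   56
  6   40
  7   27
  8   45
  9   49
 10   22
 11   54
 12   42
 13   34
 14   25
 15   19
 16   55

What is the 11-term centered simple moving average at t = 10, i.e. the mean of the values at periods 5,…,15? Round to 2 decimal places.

Sum of periods 5–15: 56 + 40 + 27 + 45 + 49 + 22 + 54 + 42 + 34 + 25 + 19 = 413
Divide by 11: 413 / 11 = 37.55

37.55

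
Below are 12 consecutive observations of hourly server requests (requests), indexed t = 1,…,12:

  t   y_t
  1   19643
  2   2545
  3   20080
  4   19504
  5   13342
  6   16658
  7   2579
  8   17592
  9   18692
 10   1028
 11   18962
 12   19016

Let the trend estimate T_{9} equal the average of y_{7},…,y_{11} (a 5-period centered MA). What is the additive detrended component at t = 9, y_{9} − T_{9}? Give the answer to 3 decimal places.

6921.400

Trend T_9 = (2579 + 17592 + 18692 + 1028 + 18962) / 5 = 58853/5 = 11770.60000
Detrended value: 18692 − 11770.60000 = 6921.400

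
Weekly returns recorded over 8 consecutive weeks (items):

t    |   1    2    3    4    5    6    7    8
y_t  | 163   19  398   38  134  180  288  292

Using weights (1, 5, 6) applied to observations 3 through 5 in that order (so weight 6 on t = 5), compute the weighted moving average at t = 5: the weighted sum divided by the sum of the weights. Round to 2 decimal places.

Weighted sum: 1·398 + 5·38 + 6·134 = 398 + 190 + 804 = 1392
Weight total: 1 + 5 + 6 = 12
WMA = 1392 / 12 = 116.00

116.00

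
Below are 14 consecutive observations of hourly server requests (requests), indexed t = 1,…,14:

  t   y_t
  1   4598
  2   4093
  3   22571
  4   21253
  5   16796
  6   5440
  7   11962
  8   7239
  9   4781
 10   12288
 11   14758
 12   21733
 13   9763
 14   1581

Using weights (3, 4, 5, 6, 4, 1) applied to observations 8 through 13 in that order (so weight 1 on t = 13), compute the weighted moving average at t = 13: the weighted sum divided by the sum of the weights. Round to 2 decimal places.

Weighted sum: 3·7239 + 4·4781 + 5·12288 + 6·14758 + 4·21733 + 1·9763 = 21717 + 19124 + 61440 + 88548 + 86932 + 9763 = 287524
Weight total: 3 + 4 + 5 + 6 + 4 + 1 = 23
WMA = 287524 / 23 = 12501.04

12501.04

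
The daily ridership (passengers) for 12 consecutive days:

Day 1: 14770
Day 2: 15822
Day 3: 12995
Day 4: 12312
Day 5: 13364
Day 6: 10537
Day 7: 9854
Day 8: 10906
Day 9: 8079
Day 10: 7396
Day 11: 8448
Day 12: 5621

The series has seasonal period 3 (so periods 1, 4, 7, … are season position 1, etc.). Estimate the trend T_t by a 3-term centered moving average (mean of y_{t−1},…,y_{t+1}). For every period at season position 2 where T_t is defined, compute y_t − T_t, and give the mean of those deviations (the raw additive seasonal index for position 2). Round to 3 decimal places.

1293.000

Season position 2 occurs at t = 2, 5, 8, 11 (where T_t is defined).
t=2: T_2 = 14529.00000; y_2 − T_2 = 15822 − 14529.00000 = 1293.00000
t=5: T_5 = 12071.00000; y_5 − T_5 = 13364 − 12071.00000 = 1293.00000
t=8: T_8 = 9613.00000; y_8 − T_8 = 10906 − 9613.00000 = 1293.00000
t=11: T_11 = 7155.00000; y_11 − T_11 = 8448 − 7155.00000 = 1293.00000
Mean deviation: (1293.00000 + 1293.00000 + 1293.00000 + 1293.00000) / 4 = 1293.000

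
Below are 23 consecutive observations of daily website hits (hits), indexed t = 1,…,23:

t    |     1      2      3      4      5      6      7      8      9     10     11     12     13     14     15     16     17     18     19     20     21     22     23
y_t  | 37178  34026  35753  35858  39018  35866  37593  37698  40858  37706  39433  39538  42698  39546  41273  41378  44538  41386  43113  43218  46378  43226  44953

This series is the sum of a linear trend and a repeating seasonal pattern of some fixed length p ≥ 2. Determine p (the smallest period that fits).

First differences y_{t+1} − y_t: -3152, 1727, 105, 3160, -3152, 1727, 105, 3160, -3152, 1727, …
The difference pattern repeats every 4 terms and not for any smaller step, so p = 4.

4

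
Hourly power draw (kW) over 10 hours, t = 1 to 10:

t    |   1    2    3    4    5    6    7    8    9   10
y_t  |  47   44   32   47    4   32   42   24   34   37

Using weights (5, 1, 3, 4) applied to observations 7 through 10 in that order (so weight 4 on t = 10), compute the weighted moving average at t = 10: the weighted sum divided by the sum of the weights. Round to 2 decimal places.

37.23

Weighted sum: 5·42 + 1·24 + 3·34 + 4·37 = 210 + 24 + 102 + 148 = 484
Weight total: 5 + 1 + 3 + 4 = 13
WMA = 484 / 13 = 37.23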